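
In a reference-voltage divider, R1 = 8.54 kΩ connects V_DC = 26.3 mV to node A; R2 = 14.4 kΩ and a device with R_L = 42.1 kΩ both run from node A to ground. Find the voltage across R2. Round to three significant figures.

V_out ≈ 14.6 mV

R2 ‖ R_L = (14.4 × 42.1)/(14.4 + 42.1) = 10.73 kΩ.
Now apply the divider: V_out = 26.3 × 0.5568 = 14.64 mV.
(Unloaded it would be 16.5 mV; the load pulls it down.)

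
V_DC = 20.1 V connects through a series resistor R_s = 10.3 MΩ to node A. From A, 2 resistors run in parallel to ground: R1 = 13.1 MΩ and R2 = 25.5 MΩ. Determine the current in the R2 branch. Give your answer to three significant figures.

Combine the parallel branches: R_p = (1/13.1 + 1/25.5)⁻¹ = 8.654 MΩ.
V_A = 20.1 × 8.654/18.95 = 9.177 V.
I(R2) = V_A / R2 = 9.177/25.5 = 0.3599 µA.

I ≈ 0.360 µA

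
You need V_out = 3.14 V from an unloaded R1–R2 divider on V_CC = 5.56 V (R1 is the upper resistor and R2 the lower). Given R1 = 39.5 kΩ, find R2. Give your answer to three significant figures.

Required fraction k = V_out/V_CC = 0.5647.
R2 = R1 · 0.5647/(1 − 0.5647) = 51.25 kΩ.

R2 ≈ 51.3 kΩ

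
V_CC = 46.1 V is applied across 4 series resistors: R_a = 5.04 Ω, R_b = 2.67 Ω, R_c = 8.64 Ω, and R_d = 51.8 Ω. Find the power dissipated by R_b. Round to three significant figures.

P ≈ 1.22 W

ΣR = 68.15 Ω → I = 46.1/68.15 = 0.6764 A.
V(R_b) = I·R = 1.806 V; P = V·I = 1.806 × 0.6764 = 1.222 W.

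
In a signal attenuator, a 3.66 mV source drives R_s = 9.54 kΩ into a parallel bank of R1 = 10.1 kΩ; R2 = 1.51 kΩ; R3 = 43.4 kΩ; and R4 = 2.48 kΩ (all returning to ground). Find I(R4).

Parallel bank: R_p = 1/(1/10.1 + 1/1.51 + 1/43.4 + 1/2.48) = 0.8421 kΩ.
Node voltage V_A = V_in · R_p/(R_s + R_p) = 3.66 × 0.08111 = 0.2969 mV.
I(R4) = V_A / R4 = 0.2969/2.48 = 0.1197 µA.
(Check via current divider: I_total = 0.3525 µA; share G_k/ΣG = 0.3396 → same result.)

I ≈ 0.120 µA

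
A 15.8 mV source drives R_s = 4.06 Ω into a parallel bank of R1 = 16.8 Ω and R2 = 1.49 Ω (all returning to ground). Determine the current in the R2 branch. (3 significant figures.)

Equivalent of the parallel group: R_p = 1.369 Ω.
Node voltage V_A = V_s · R_p/(R_s + R_p) = 15.8 × 0.2521 = 3.983 mV.
I(R2) = V_A / R2 = 3.983/1.49 = 2.673 mA.

I ≈ 2.67 mA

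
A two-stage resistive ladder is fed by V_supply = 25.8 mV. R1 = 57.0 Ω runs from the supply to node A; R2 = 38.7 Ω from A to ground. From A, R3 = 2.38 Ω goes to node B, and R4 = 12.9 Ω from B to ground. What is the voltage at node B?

V_B ≈ 3.51 mV

The second stage (R3 + R4 = 15.28 Ω) loads node A in parallel with R2.
R2 ‖ (R3+R4) = 10.95 Ω.
So V_A = 25.8 × 0.1612 = 4.159 mV.
Stage 2 is unloaded, so V_B = V_A · R4/(R3+R4) = 4.159 × 12.9/15.28 = 3.511 mV.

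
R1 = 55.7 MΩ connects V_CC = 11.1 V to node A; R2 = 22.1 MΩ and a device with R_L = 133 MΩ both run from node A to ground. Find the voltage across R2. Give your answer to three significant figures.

First combine the lower leg with the load: R2 ‖ R_L = 18.95 MΩ.
Voltage divider with the loaded lower leg: V_out = 11.1 × 18.95/(55.7 + 18.95) = 11.1 × 0.2539 = 2.818 V.

V_out ≈ 2.82 V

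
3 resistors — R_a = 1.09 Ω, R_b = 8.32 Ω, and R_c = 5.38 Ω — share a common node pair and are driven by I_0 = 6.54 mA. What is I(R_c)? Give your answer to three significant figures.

ΣG = 1/1.09 + 1/8.32 + 1/5.38 = 1.223.
By the current-divider rule, I = I_0 · G_k/ΣG = 6.54 × 0.1519 = 0.9936 mA.

I ≈ 0.994 mA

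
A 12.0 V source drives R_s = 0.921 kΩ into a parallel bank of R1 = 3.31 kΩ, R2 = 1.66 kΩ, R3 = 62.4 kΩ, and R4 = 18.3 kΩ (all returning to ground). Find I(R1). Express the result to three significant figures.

I ≈ 1.91 mA

Combine the parallel branches: R_p = (1/3.31 + 1/1.66 + 1/62.4 + 1/18.3)⁻¹ = 1.025 kΩ.
Node voltage V_A = V_DC · R_p/(R_s + R_p) = 12.0 × 0.5268 = 6.322 V.
I(R1) = V_A / R1 = 6.322/3.31 = 1.910 mA.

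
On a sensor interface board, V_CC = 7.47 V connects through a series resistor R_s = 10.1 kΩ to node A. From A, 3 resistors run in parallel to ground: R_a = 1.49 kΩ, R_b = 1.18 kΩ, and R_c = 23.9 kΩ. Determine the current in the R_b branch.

I ≈ 0.378 mA

Parallel bank: R_p = 1/(1/1.49 + 1/1.18 + 1/23.9) = 0.6408 kΩ.
Node voltage V_A = V_CC · R_p/(R_s + R_p) = 7.47 × 0.05966 = 0.4457 V.
Branch current I = V_A/R_b = 0.4457/1.18 = 0.3777 mA.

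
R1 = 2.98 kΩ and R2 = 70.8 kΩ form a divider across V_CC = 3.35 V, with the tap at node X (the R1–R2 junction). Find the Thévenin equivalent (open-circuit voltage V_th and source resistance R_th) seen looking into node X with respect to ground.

With X open, the divider is unloaded: V_th = 3.35 × 70.8/73.78 = 3.215 V.
Zeroing V_CC shorts the top of R1 to ground, so R_th = R1 ‖ R2 = 2.860 kΩ.

V_th ≈ 3.21 V, R_th ≈ 2.86 kΩ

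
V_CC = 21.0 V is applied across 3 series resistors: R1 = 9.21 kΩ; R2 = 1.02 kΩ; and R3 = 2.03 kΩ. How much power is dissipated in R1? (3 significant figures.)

Series current I = V_CC/ΣR = 21.0/12.26 = 1.713 mA.
V(R1) = I·R = 15.78 V; P = V·I = 15.78 × 1.713 = 27.02 mW.

P ≈ 27.0 mW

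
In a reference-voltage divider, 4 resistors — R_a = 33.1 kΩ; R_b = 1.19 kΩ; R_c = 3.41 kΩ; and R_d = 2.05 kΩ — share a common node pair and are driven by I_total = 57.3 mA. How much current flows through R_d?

Total conductance ΣG = 1/33.1 + 1/1.19 + 1/3.41 + 1/2.05 = 1.652 (units of 1/kΩ).
By the current-divider rule, I = I_total · G_k/ΣG = 57.3 × 0.2954 = 16.92 mA.

I ≈ 16.9 mA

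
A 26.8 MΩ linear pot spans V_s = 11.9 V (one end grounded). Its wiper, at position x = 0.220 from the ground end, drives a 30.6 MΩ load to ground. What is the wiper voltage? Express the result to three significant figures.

The pot divides into 20.90 MΩ above the wiper and 5.896 MΩ below.
Lower segment in parallel with the load: 5.896 ‖ 30.6 = 4.943 MΩ.
Then V_out = V_s · 4.943/(20.90 + 4.943) = 2.276 V.

V_out ≈ 2.28 V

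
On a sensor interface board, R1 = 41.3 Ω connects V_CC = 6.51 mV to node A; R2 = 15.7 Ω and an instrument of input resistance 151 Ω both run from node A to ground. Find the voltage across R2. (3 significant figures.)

V_out ≈ 1.67 mV

First combine the lower leg with the load: R2 ‖ R_L = 14.22 Ω.
Now apply the divider: V_out = 6.51 × 0.2561 = 1.667 mV.
(Unloaded it would be 1.79 mV; the load pulls it down.)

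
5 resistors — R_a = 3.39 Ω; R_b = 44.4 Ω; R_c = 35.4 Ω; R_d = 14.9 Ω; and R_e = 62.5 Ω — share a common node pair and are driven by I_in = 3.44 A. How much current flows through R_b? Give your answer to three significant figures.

Conductances: ΣG = 1/3.39 + 1/44.4 + 1/35.4 + 1/14.9 + 1/62.5 = 0.4289 (1/Ω).
Current divider: I(R_b) = I_in · G_k/ΣG = 3.44 × (0.02252/0.4289) = 3.44 × 0.05252 = 0.1807 A.

I ≈ 0.181 A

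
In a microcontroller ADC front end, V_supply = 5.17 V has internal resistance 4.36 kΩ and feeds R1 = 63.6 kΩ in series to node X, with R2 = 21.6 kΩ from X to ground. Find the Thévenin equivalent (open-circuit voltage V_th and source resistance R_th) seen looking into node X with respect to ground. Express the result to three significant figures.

R1' = 4.36 + 63.6 = 67.96 kΩ (source resistance + R1).
With X open, the divider is unloaded: V_th = 5.17 × 21.6/89.56 = 1.247 V.
Zeroing V_supply shorts the top of R1' to ground, so R_th = R1' ‖ R2 = 16.39 kΩ.

V_th ≈ 1.25 V, R_th ≈ 16.4 kΩ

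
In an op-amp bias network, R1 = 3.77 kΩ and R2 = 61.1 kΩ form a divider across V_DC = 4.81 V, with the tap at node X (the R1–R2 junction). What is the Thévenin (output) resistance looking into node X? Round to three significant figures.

R_th ≈ 3.55 kΩ

With V_DC suppressed (replaced by a short), R_th = R1 ‖ R2 = (3.770 × 61.1)/(3.770 + 61.1) = 3.551 kΩ.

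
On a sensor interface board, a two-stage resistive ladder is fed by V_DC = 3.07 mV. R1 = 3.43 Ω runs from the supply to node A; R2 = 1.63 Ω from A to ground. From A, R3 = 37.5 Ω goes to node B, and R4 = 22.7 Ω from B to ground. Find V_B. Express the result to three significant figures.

V_B ≈ 0.366 mV

The second stage (R3 + R4 = 60.20 Ω) loads node A in parallel with R2.
Effective lower resistance at A: R2 ‖ 60.20 = 1.587 Ω.
So V_A = 3.07 × 0.3163 = 0.9711 mV.
Then the unloaded second divider: V_B = V_A × R4/(R3+R4) = 0.9711 × 0.3771 = 0.3662 mV.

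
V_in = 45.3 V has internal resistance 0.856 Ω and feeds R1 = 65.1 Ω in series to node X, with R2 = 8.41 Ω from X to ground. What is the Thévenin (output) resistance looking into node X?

R_th ≈ 7.46 Ω

R1' = 0.856 + 65.1 = 65.96 Ω (source resistance + R1).
Zeroing V_in shorts the top of R1' to ground, so R_th = R1' ‖ R2 = 7.459 Ω.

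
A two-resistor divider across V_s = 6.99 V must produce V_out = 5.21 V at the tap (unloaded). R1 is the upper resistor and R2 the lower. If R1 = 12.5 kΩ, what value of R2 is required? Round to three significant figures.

Required fraction k = V_out/V_s = 0.7454.
R2 = R1 · 0.7454/(1 − 0.7454) = 36.59 kΩ.

R2 ≈ 36.6 kΩ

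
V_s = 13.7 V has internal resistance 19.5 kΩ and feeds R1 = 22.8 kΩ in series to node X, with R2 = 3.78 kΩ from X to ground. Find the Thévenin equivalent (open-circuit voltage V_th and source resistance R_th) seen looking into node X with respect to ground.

V_th ≈ 1.12 V, R_th ≈ 3.47 kΩ

R1' = 19.5 + 22.8 = 42.30 kΩ (source resistance + R1).
V_th is the unloaded tap voltage: V_s · R2/(R1'+R2) = 13.7 × 0.08203 = 1.124 V.
Looking into X with the source shorted: R_th = R1'·R2/(R1'+R2) = 42.30 × 3.78/46.08 = 3.470 kΩ.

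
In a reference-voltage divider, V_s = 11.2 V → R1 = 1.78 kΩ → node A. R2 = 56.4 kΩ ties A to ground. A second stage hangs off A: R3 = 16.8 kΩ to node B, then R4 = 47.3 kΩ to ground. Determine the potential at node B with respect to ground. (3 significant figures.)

V_B ≈ 7.80 V

Looking into the second stage from A: R3 + R4 = 64.10 kΩ appears in parallel with R2.
R2 ‖ (R3+R4) = 30.00 kΩ.
V_A = 11.2 × 30.00/(1.78 + 30.00) = 10.57 V.
Stage 2 is unloaded, so V_B = V_A · R4/(R3+R4) = 10.57 × 47.3/64.10 = 7.802 V.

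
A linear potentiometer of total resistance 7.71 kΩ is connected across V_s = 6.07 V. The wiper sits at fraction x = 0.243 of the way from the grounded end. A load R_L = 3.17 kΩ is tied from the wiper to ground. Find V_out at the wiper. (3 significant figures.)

Split the track: R_lower = x·R_p = 1.874 kΩ, R_upper = (1−x)·R_p = 5.836 kΩ.
Lower segment in parallel with the load: 1.874 ‖ 3.17 = 1.178 kΩ.
V_out = 6.07 × 1.178/(5.836 + 1.178) = 1.019 V.

V_out ≈ 1.02 V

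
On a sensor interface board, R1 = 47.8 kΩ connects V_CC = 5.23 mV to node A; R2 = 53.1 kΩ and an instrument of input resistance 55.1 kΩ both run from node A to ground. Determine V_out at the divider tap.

R2 ‖ R_L = (53.1 × 55.1)/(53.1 + 55.1) = 27.04 kΩ.
Voltage divider with the loaded lower leg: V_out = 5.23 × 27.04/(47.8 + 27.04) = 5.23 × 0.3613 = 1.890 mV.

V_out ≈ 1.89 mV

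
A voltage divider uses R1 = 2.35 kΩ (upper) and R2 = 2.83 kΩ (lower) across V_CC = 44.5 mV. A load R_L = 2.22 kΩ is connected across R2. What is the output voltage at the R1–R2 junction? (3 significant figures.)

The load sits in parallel with R2, giving an effective lower resistance R2' = R2·R_L/(R2+R_L) = 1.244 kΩ.
Now apply the divider: V_out = 44.5 × 0.3461 = 15.40 mV.
(Unloaded it would be 24.3 mV; the load pulls it down.)

V_out ≈ 15.4 mV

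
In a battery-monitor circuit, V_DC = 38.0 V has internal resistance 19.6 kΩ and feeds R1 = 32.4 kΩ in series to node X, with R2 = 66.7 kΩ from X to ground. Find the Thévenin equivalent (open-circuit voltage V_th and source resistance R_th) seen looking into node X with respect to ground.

R1' = 19.6 + 32.4 = 52.00 kΩ (source resistance + R1).
With X open, the divider is unloaded: V_th = 38.0 × 66.7/118.7 = 21.35 V.
Looking into X with the source shorted: R_th = R1'·R2/(R1'+R2) = 52.00 × 66.7/118.7 = 29.22 kΩ.

V_th ≈ 21.4 V, R_th ≈ 29.2 kΩ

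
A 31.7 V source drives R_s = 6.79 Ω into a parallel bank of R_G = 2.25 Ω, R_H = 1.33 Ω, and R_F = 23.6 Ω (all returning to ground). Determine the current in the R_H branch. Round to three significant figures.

I ≈ 2.53 A

Combine the parallel branches: R_p = (1/2.25 + 1/1.33 + 1/23.6)⁻¹ = 0.8073 Ω.
V_A = 31.7 × 0.8073/7.597 = 3.368 V.
I(R_H) = V_A / R_H = 3.368/1.33 = 2.533 A.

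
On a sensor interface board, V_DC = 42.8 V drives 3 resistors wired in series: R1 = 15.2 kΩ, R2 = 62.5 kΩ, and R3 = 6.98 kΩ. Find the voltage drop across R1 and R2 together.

V ≈ 39.3 V

ΣR = 15.2 + 62.5 + 6.98 = 84.68 kΩ.
R_{R1..R2} = 15.2 + 62.5 = 77.70 kΩ.
Voltage divider: V = V_DC · (77.70 / 84.68) = 42.8 × 0.9176 = 39.27 V.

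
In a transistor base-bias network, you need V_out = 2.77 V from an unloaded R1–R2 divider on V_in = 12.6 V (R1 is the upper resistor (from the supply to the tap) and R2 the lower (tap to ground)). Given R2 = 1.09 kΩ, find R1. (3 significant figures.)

R1 ≈ 3.87 kΩ

The divider ratio is R2/(R1+R2) = 2.77/12.6 = 0.2198.
Rearranging, R1 = R2·(1−k)/k = 1.09 × 3.549 = 3.868 kΩ.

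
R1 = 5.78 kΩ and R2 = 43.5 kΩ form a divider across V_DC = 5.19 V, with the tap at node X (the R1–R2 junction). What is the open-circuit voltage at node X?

Open-circuit (no load on X): V_th = V_DC · R2/(R1 + R2) = 5.19 × 43.5/(5.780 + 43.5) = 4.581 V.

V_th ≈ 4.58 V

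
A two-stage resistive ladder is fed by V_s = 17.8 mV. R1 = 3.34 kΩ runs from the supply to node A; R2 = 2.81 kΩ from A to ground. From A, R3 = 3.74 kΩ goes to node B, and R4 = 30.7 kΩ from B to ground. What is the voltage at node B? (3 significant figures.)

The second stage (R3 + R4 = 34.44 kΩ) loads node A in parallel with R2.
Effective lower resistance at A: R2 ‖ 34.44 = 2.598 kΩ.
So V_A = 17.8 × 0.4375 = 7.788 mV.
Then the unloaded second divider: V_B = V_A × R4/(R3+R4) = 7.788 × 0.8914 = 6.942 mV.

V_B ≈ 6.94 mV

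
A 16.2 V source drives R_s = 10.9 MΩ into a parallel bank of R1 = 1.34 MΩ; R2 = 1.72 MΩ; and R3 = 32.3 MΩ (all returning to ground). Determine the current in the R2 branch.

Equivalent of the parallel group: R_p = 0.7360 MΩ.
V_A = 16.2 × 0.7360/11.64 = 1.025 V.
Branch current I = V_A/R2 = 1.025/1.72 = 0.5958 µA.

I ≈ 0.596 µA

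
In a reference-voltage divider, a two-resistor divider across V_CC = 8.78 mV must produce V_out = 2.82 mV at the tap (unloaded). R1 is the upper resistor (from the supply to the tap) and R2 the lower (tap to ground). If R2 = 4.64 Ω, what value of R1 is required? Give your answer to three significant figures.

Required fraction k = V_out/V_CC = 0.3212.
So R1 = R2 · (V_CC/V_out − 1) = 4.64 × (8.78/2.82 − 1) = 4.64 × 2.113 = 9.807 Ω.

R1 ≈ 9.81 Ω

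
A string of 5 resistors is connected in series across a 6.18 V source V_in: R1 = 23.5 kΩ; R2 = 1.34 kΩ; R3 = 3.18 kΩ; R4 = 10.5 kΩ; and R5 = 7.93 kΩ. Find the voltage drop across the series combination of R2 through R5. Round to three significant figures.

Total series resistance ΣR = 23.5 + 1.34 + 3.18 + 10.5 + 7.93 = 46.45 kΩ.
R_{R2..R5} = 1.34 + 3.18 + 10.5 + 7.93 = 22.95 kΩ.
Voltage divider: V = V_in · (22.95 / 46.45) = 6.18 × 0.4941 = 3.053 V.

V ≈ 3.05 V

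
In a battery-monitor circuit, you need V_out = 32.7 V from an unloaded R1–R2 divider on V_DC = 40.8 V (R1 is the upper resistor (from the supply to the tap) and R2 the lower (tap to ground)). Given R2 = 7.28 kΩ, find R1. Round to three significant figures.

R1 ≈ 1.80 kΩ

V_out/V_DC = R2/(R1+R2) = 0.8015.
Rearranging, R1 = R2·(1−k)/k = 7.28 × 0.2477 = 1.803 kΩ.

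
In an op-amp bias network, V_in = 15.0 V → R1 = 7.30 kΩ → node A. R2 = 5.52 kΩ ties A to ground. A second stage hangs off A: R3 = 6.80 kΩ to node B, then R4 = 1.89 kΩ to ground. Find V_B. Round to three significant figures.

The second stage (R3 + R4 = 8.690 kΩ) loads node A in parallel with R2.
R2 ‖ (R3+R4) = 3.376 kΩ.
First divider: V_A = V_in · 3.376/(7.30 + 3.376) = 4.743 V.
Stage 2 is unloaded, so V_B = V_A · R4/(R3+R4) = 4.743 × 1.89/8.690 = 1.032 V.

V_B ≈ 1.03 V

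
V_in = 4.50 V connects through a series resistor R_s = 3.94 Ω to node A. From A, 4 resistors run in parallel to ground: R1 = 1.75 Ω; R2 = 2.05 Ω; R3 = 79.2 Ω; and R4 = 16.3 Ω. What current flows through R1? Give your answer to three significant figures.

I ≈ 0.471 A

Equivalent of the parallel group: R_p = 0.8824 Ω.
V_A = 4.50 × 0.8824/4.822 = 0.8234 V.
I(R1) = V_A / R1 = 0.8234/1.75 = 0.4705 A.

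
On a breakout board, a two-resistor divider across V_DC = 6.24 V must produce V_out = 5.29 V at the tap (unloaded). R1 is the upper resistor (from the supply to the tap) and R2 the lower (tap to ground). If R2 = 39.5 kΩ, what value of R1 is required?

R1 ≈ 7.09 kΩ

The divider ratio is R2/(R1+R2) = 5.29/6.24 = 0.8478.
Rearranging, R1 = R2·(1−k)/k = 39.5 × 0.1796 = 7.094 kΩ.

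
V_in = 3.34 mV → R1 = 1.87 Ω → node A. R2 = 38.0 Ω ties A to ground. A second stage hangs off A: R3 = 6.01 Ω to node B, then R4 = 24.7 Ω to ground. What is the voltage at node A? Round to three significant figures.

V_A ≈ 3.01 mV

The second stage (R3 + R4 = 30.71 Ω) loads node A in parallel with R2.
R2 ‖ (R3+R4) = 16.98 Ω.
First divider: V_A = V_in · 16.98/(1.87 + 16.98) = 3.009 mV.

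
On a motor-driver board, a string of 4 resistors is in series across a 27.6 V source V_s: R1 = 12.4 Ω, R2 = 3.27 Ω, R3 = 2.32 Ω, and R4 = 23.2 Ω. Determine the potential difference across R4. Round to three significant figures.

Total series resistance ΣR = 12.4 + 3.27 + 2.32 + 23.2 = 41.19 Ω.
V = V_s · R/ΣR = 27.6 × 0.5632 = 15.55 V.

V ≈ 15.5 V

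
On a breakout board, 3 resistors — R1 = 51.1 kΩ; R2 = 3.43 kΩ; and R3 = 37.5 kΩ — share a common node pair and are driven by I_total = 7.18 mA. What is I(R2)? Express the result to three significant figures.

Conductances: ΣG = 1/51.1 + 1/3.43 + 1/37.5 = 0.3378 (1/kΩ).
Current divider: I(R2) = I_total · G_k/ΣG = 7.18 × (0.2915/0.3378) = 7.18 × 0.8631 = 6.197 mA.

I ≈ 6.20 mA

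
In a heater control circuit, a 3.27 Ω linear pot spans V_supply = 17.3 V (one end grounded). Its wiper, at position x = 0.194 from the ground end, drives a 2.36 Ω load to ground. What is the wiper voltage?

V_out ≈ 2.76 V

The pot divides into 2.636 Ω above the wiper and 0.6344 Ω below.
(x·R_p) ‖ R_L = 0.5000 Ω.
Loaded-divider output: V_out = 17.3 × 0.1595 = 2.759 V.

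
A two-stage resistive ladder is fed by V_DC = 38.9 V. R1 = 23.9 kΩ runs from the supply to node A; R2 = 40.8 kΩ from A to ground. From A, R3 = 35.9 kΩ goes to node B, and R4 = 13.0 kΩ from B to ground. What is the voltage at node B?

V_B ≈ 4.98 V

The second stage (R3 + R4 = 48.90 kΩ) loads node A in parallel with R2.
Effective lower resistance at A: R2 ‖ 48.90 = 22.24 kΩ.
V_A = 38.9 × 22.24/(23.9 + 22.24) = 18.75 V.
Stage 2 is unloaded, so V_B = V_A · R4/(R3+R4) = 18.75 × 13.0/48.90 = 4.985 V.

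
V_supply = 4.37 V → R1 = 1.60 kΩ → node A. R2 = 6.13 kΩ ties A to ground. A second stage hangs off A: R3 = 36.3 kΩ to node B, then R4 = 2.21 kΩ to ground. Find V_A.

V_A ≈ 3.35 V

Looking into the second stage from A: R3 + R4 = 38.51 kΩ appears in parallel with R2.
Effective lower resistance at A: R2 ‖ 38.51 = 5.288 kΩ.
V_A = 4.37 × 5.288/(1.60 + 5.288) = 3.355 V.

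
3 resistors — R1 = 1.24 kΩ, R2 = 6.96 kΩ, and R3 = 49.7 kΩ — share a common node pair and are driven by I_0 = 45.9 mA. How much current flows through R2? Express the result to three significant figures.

I ≈ 6.80 mA

Conductances: ΣG = 1/1.24 + 1/6.96 + 1/49.7 = 0.9703 (1/kΩ).
By the current-divider rule, I = I_0 · G_k/ΣG = 45.9 × 0.1481 = 6.797 mA.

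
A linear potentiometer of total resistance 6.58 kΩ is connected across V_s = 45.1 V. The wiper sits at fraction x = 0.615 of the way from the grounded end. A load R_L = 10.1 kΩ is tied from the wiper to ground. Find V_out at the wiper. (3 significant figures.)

V_out ≈ 24.0 V

Lower segment x·R_p = 4.047 kΩ; upper segment (1−x)·R_p = 2.533 kΩ.
(x·R_p) ‖ R_L = 2.889 kΩ.
Loaded-divider output: V_out = 45.1 × 0.5328 = 24.03 V.
(Unloaded: V_out = x·V_s = 27.7 V.)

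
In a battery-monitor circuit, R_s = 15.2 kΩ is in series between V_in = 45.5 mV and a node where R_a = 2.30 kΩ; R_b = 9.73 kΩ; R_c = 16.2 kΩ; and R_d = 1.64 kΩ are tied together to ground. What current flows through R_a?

Parallel bank: R_p = 1/(1/2.30 + 1/9.73 + 1/16.2 + 1/1.64) = 0.8271 kΩ.
V_A by voltage divider: V_A = 45.5 × 0.8271/(15.2 + 0.8271) = 2.348 mV.
Branch current I = V_A/R_a = 2.348/2.30 = 1.021 µA.

I ≈ 1.02 µA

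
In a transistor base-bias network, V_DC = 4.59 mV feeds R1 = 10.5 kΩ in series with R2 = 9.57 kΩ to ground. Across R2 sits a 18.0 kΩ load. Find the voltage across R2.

V_out ≈ 1.71 mV

The load sits in parallel with R2, giving an effective lower resistance R2' = R2·R_L/(R2+R_L) = 6.248 kΩ.
Voltage divider with the loaded lower leg: V_out = 4.59 × 6.248/(10.5 + 6.248) = 4.59 × 0.3731 = 1.712 mV.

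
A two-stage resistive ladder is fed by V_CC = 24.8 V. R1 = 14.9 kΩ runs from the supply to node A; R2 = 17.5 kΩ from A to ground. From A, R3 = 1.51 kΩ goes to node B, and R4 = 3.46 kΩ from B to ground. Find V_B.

The second stage (R3 + R4 = 4.970 kΩ) loads node A in parallel with R2.
R2 ‖ (R3+R4) = 3.871 kΩ.
First divider: V_A = V_CC · 3.871/(14.9 + 3.871) = 5.114 V.
Stage 2 is unloaded, so V_B = V_A · R4/(R3+R4) = 5.114 × 3.46/4.970 = 3.560 V.

V_B ≈ 3.56 V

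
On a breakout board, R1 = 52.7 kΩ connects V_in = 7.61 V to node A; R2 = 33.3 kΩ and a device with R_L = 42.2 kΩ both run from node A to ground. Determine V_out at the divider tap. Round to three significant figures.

V_out ≈ 1.99 V

The load sits in parallel with R2, giving an effective lower resistance R2' = R2·R_L/(R2+R_L) = 18.61 kΩ.
Voltage divider with the loaded lower leg: V_out = 7.61 × 18.61/(52.7 + 18.61) = 7.61 × 0.2610 = 1.986 V.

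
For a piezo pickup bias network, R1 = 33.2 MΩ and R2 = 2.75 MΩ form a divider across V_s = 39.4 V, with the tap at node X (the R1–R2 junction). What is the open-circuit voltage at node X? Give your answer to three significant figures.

With X open, the divider is unloaded: V_th = 39.4 × 2.75/35.95 = 3.014 V.

V_th ≈ 3.01 V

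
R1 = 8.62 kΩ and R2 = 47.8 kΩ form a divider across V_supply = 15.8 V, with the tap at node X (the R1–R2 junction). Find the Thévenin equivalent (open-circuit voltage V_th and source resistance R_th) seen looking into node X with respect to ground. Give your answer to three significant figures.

V_th ≈ 13.4 V, R_th ≈ 7.30 kΩ

V_th is the unloaded tap voltage: V_supply · R2/(R1+R2) = 15.8 × 0.8472 = 13.39 V.
Zeroing V_supply shorts the top of R1 to ground, so R_th = R1 ‖ R2 = 7.303 kΩ.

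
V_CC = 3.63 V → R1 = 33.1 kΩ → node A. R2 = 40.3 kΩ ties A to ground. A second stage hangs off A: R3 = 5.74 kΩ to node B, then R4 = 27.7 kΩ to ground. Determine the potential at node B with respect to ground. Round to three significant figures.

The second stage (R3 + R4 = 33.44 kΩ) loads node A in parallel with R2.
Effective lower resistance at A: R2 ‖ 33.44 = 18.28 kΩ.
First divider: V_A = V_CC · 18.28/(33.1 + 18.28) = 1.291 V.
Stage 2 is unloaded, so V_B = V_A · R4/(R3+R4) = 1.291 × 27.7/33.44 = 1.070 V.

V_B ≈ 1.07 V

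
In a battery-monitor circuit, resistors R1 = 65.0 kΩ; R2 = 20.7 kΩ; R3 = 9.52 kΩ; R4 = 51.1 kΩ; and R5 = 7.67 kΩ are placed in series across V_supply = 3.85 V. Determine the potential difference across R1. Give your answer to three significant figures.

V ≈ 1.63 V

Series total: ΣR = 65.0 + 20.7 + 9.52 + 51.1 + 7.67 = 154.0 kΩ.
V = V_supply · R/ΣR = 3.85 × 0.4221 = 1.625 V.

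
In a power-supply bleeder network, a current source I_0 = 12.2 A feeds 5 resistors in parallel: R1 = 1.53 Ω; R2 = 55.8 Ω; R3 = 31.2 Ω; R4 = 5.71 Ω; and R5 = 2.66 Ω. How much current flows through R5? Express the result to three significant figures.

Total conductance ΣG = 1/1.53 + 1/55.8 + 1/31.2 + 1/5.71 + 1/2.66 = 1.255 (units of 1/Ω).
R5 takes the fraction G_k/ΣG = 0.3759/1.255 = 0.2996, so I = 12.2 × 0.2996 = 3.656 A.

I ≈ 3.66 A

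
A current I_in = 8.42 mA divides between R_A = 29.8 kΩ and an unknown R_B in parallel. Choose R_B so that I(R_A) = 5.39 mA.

The fraction through R_A equals R_B/(R_A+R_B).
With f = 0.6401, R_B = R_A · f/(1−f) = 29.8 × 1.779 = 53.01 kΩ.

R_B ≈ 53.0 kΩ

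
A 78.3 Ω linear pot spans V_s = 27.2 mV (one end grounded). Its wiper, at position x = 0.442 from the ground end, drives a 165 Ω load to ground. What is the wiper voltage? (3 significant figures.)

V_out ≈ 10.8 mV

Split the track: R_lower = x·R_p = 34.61 Ω, R_upper = (1−x)·R_p = 43.69 Ω.
(x·R_p) ‖ R_L = 28.61 Ω.
Then V_out = V_s · 28.61/(43.69 + 28.61) = 10.76 mV.
(Unloaded: V_out = x·V_s = 12.0 mV.)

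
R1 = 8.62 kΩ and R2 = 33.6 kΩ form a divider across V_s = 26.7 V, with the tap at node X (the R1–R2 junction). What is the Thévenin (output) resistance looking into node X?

R_th ≈ 6.86 kΩ

Looking into X with the source shorted: R_th = R1·R2/(R1+R2) = 8.620 × 33.6/42.22 = 6.860 kΩ.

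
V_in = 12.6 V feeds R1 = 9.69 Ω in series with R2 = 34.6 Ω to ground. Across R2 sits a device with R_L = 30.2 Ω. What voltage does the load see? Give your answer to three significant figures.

V_out ≈ 7.87 V

First combine the lower leg with the load: R2 ‖ R_L = 16.13 Ω.
Now apply the divider: V_out = 12.6 × 0.6246 = 7.870 V.
(Unloaded it would be 9.84 V; the load pulls it down.)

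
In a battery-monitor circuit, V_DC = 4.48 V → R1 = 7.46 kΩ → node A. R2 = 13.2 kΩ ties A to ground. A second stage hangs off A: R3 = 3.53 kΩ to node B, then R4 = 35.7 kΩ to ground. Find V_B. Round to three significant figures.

The second stage (R3 + R4 = 39.23 kΩ) loads node A in parallel with R2.
Effective lower resistance at A: R2 ‖ 39.23 = 9.877 kΩ.
V_A = 4.48 × 9.877/(7.46 + 9.877) = 2.552 V.
V_B = V_A × 0.9100 = 2.323 V.

V_B ≈ 2.32 V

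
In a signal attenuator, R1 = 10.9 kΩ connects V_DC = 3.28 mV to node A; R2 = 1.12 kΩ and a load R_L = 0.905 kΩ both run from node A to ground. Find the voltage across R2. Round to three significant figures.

V_out ≈ 0.144 mV

The load sits in parallel with R2, giving an effective lower resistance R2' = R2·R_L/(R2+R_L) = 0.5005 kΩ.
Then V_out = V_DC · R2'/(R1 + R2') = 3.28 × 0.5005/11.40 = 0.1440 mV.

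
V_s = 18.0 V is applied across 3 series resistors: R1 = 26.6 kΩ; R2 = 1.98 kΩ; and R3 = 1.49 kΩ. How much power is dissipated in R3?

The common current is I = 18.0/30.07 = 0.5986 mA.
P(R3) = I²·R3 = (0.5986)² × 1.49 = 0.5339 mW.

P ≈ 0.534 mW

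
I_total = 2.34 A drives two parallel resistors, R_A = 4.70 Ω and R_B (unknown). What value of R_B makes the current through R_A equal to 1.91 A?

In a two-way split, I_A/I_total = R_B/(R_A + R_B).
With f = 0.8162, R_B = R_A · f/(1−f) = 4.70 × 4.442 = 20.88 Ω.

R_B ≈ 20.9 Ω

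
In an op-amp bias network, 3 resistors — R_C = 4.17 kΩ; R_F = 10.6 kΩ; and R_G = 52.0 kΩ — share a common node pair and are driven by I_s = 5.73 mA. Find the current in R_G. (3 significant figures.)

I ≈ 0.312 mA

Conductances: ΣG = 1/4.17 + 1/10.6 + 1/52.0 = 0.3534 (1/kΩ).
By the current-divider rule, I = I_s · G_k/ΣG = 5.73 × 0.05442 = 0.3118 mA.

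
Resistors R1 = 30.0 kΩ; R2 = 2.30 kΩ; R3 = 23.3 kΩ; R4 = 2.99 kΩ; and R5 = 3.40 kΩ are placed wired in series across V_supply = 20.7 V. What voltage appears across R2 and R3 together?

Series total: ΣR = 30.0 + 2.30 + 23.3 + 2.99 + 3.40 = 61.99 kΩ.
R_{R2..R3} = 2.30 + 23.3 = 25.60 kΩ.
By the voltage-divider rule, V = 20.7 × 25.60/61.99 = 8.548 V.

V ≈ 8.55 V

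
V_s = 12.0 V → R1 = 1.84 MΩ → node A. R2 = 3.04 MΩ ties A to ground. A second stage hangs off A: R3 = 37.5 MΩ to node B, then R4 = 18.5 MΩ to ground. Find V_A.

Node A sees R2 in parallel with the series input of stage 2, R3 + R4 = 56.00 MΩ.
Effective lower resistance at A: R2 ‖ 56.00 = 2.883 MΩ.
So V_A = 12.0 × 0.6105 = 7.325 V.

V_A ≈ 7.33 V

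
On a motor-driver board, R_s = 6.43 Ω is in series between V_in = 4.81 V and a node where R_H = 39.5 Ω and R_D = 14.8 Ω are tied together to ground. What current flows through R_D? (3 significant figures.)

Equivalent of the parallel group: R_p = 10.77 Ω.
V_A by voltage divider: V_A = 4.81 × 10.77/(6.43 + 10.77) = 3.011 V.
I(R_D) = V_A / R_D = 3.011/14.8 = 0.2035 A.

I ≈ 0.203 A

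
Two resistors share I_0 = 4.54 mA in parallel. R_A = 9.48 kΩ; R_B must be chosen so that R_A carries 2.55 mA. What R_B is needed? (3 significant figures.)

The fraction through R_A equals R_B/(R_A+R_B).
With f = 0.5617, R_B = R_A · f/(1−f) = 9.48 × 1.281 = 12.15 kΩ.

R_B ≈ 12.1 kΩ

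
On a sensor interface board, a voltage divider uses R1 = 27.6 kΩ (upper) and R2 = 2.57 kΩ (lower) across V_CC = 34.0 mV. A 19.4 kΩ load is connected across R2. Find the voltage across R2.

V_out ≈ 2.58 mV

First combine the lower leg with the load: R2 ‖ R_L = 2.269 kΩ.
Voltage divider with the loaded lower leg: V_out = 34.0 × 2.269/(27.6 + 2.269) = 34.0 × 0.07598 = 2.583 mV.
(Unloaded it would be 2.90 mV; the load pulls it down.)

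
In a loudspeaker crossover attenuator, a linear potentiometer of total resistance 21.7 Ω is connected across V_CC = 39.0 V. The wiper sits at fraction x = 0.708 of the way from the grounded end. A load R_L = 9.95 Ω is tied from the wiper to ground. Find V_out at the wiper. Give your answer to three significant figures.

V_out ≈ 19.0 V

The pot divides into 6.336 Ω above the wiper and 15.36 Ω below.
(x·R_p) ‖ R_L = 6.039 Ω.
Loaded-divider output: V_out = 39.0 × 0.4880 = 19.03 V.
(Unloaded: V_out = x·V_CC = 27.6 V.)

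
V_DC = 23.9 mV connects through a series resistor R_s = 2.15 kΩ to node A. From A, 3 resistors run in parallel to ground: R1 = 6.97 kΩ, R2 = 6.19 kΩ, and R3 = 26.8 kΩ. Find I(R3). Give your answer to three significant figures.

I ≈ 0.514 µA

Parallel bank: R_p = 1/(1/6.97 + 1/6.19 + 1/26.8) = 2.921 kΩ.
V_A = 23.9 × 2.921/5.071 = 13.77 mV.
Branch current I = V_A/R3 = 13.77/26.8 = 0.5137 µA.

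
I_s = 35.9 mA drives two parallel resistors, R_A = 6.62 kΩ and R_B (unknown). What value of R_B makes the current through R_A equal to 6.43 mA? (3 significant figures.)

R_B ≈ 1.44 kΩ

Two-branch current divider: I_A = I_s · R_B/(R_A + R_B).
With f = 0.1791, R_B = R_A · f/(1−f) = 6.62 × 0.2182 = 1.444 kΩ.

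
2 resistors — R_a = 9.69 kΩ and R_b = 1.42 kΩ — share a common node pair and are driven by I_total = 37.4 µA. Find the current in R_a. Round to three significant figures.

Two-branch current divider: I_k = I_total · R_other/(R_1 + R_2).
So I = 37.4 × 1.42/11.11 = 4.780 µA.

I ≈ 4.78 µA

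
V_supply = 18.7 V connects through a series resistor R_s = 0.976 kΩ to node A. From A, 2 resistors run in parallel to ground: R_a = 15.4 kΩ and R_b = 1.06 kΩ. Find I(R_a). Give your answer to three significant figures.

I ≈ 0.612 mA

Combine the parallel branches: R_p = (1/15.4 + 1/1.06)⁻¹ = 0.9917 kΩ.
V_A by voltage divider: V_A = 18.7 × 0.9917/(0.976 + 0.9917) = 9.425 V.
I(R_a) = V_A / R_a = 9.425/15.4 = 0.6120 mA.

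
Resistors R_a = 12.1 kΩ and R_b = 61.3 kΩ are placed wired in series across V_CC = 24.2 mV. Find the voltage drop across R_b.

Series total: ΣR = 12.1 + 61.3 = 73.40 kΩ.
V = V_CC · R/ΣR = 24.2 × 0.8351 = 20.21 mV.

V ≈ 20.2 mV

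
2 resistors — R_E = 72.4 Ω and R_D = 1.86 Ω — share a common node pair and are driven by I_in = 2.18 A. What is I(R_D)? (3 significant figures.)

I ≈ 2.13 A

For two parallel branches, I_k = I_in · (other R)/(sum of R).
So I = 2.18 × 72.4/74.26 = 2.125 A.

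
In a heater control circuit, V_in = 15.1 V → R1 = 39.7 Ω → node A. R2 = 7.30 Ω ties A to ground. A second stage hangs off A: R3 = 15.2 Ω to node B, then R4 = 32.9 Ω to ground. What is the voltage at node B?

The second stage (R3 + R4 = 48.10 Ω) loads node A in parallel with R2.
R2 ‖ (R3+R4) = 6.338 Ω.
V_A = 15.1 × 6.338/(39.7 + 6.338) = 2.079 V.
Stage 2 is unloaded, so V_B = V_A · R4/(R3+R4) = 2.079 × 32.9/48.10 = 1.422 V.

V_B ≈ 1.42 V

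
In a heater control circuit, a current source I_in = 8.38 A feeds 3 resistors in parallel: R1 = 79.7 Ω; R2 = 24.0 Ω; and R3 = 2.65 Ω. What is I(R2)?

I ≈ 0.809 A

Total conductance ΣG = 1/79.7 + 1/24.0 + 1/2.65 = 0.4316 (units of 1/Ω).
By the current-divider rule, I = I_in · G_k/ΣG = 8.38 × 0.09655 = 0.8091 A.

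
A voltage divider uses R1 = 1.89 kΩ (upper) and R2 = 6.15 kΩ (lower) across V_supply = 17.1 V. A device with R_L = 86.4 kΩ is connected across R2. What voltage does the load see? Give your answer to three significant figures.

R2 ‖ R_L = (6.15 × 86.4)/(6.15 + 86.4) = 5.741 kΩ.
Then V_out = V_supply · R2'/(R1 + R2') = 17.1 × 5.741/7.631 = 12.86 V.

V_out ≈ 12.9 V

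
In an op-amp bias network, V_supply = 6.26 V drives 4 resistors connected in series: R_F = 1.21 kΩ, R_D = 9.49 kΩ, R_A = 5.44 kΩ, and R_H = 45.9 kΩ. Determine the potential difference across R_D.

ΣR = 1.21 + 9.49 + 5.44 + 45.9 = 62.04 kΩ.
Voltage divider: V = V_supply · (9.490 / 62.04) = 6.26 × 0.1530 = 0.9576 V.

V ≈ 0.958 V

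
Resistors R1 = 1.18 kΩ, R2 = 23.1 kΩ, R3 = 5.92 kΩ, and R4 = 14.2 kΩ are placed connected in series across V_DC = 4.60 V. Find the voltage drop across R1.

Total series resistance ΣR = 1.18 + 23.1 + 5.92 + 14.2 = 44.40 kΩ.
By the voltage-divider rule, V = 4.60 × 1.180/44.40 = 0.1223 V.

V ≈ 0.122 V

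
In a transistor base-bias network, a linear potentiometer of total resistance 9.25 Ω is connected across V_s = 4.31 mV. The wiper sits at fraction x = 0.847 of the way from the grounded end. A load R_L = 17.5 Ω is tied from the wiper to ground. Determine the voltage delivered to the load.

V_out ≈ 3.42 mV

Split the track: R_lower = x·R_p = 7.835 Ω, R_upper = (1−x)·R_p = 1.415 Ω.
(x·R_p) ‖ R_L = 5.412 Ω.
Then V_out = V_s · 5.412/(1.415 + 5.412) = 3.417 mV.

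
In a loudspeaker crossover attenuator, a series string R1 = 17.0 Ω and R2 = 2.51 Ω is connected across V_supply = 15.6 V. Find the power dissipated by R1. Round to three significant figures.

P ≈ 10.9 W

ΣR = 19.51 Ω → I = 15.6/19.51 = 0.7996 A.
P(R1) = I²·R1 = (0.7996)² × 17.0 = 10.87 W.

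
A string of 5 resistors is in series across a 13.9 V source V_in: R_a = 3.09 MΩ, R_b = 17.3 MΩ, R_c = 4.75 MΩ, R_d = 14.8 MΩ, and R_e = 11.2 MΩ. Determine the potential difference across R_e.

V ≈ 3.04 V

Total series resistance ΣR = 3.09 + 17.3 + 4.75 + 14.8 + 11.2 = 51.14 MΩ.
Voltage divider: V = V_in · (11.20 / 51.14) = 13.9 × 0.2190 = 3.044 V.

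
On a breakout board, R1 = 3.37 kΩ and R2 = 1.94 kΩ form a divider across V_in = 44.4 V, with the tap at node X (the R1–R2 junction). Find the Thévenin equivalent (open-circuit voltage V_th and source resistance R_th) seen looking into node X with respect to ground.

V_th is the unloaded tap voltage: V_in · R2/(R1+R2) = 44.4 × 0.3653 = 16.22 V.
Zeroing V_in shorts the top of R1 to ground, so R_th = R1 ‖ R2 = 1.231 kΩ.

V_th ≈ 16.2 V, R_th ≈ 1.23 kΩ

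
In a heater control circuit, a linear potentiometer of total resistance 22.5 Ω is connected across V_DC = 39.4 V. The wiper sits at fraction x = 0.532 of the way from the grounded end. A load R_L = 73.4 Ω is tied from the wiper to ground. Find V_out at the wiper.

V_out ≈ 19.5 V

Split the track: R_lower = x·R_p = 11.97 Ω, R_upper = (1−x)·R_p = 10.53 Ω.
(x·R_p) ‖ R_L = 10.29 Ω.
Loaded-divider output: V_out = 39.4 × 0.4943 = 19.47 V.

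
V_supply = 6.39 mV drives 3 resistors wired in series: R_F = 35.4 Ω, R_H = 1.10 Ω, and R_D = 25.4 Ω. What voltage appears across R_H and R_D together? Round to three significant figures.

V ≈ 2.74 mV

Total series resistance ΣR = 35.4 + 1.10 + 25.4 = 61.90 Ω.
R_{R_H..R_D} = 1.10 + 25.4 = 26.50 Ω.
By the voltage-divider rule, V = 6.39 × 26.50/61.90 = 2.736 mV.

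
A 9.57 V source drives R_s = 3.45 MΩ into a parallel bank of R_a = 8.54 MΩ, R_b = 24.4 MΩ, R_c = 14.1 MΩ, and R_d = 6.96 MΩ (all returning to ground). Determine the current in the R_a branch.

I ≈ 0.490 µA

Parallel bank: R_p = 1/(1/8.54 + 1/24.4 + 1/14.1 + 1/6.96) = 2.683 MΩ.
Node voltage V_A = V_CC · R_p/(R_s + R_p) = 9.57 × 0.4375 = 4.187 V.
I(R_a) = V_A / R_a = 4.187/8.54 = 0.4903 µA.
(Equivalently: I_total = 1.560 µA, then current-divider fraction G_k/ΣG = 0.3142.)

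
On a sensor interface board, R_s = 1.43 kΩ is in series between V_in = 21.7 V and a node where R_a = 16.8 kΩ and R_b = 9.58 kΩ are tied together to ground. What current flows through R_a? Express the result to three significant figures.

Equivalent of the parallel group: R_p = 6.101 kΩ.
V_A by voltage divider: V_A = 21.7 × 6.101/(1.43 + 6.101) = 17.58 V.
Branch current I = V_A/R_a = 17.58/16.8 = 1.046 mA.

I ≈ 1.05 mA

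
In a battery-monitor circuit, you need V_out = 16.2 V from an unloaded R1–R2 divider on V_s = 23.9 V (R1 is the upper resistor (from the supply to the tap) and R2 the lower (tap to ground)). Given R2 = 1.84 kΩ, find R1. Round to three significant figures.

Required fraction k = V_out/V_s = 0.6778.
R1 = R2·(1/k − 1) = 1.84 × 0.4753 = 0.8746 kΩ.

R1 ≈ 0.875 kΩ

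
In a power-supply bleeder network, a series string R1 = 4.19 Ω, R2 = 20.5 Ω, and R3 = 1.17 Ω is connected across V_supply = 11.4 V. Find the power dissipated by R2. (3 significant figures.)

P ≈ 3.98 W

ΣR = 25.86 Ω → I = 11.4/25.86 = 0.4408 A.
P(R2) = I²·R2 = (0.4408)² × 20.5 = 3.984 W.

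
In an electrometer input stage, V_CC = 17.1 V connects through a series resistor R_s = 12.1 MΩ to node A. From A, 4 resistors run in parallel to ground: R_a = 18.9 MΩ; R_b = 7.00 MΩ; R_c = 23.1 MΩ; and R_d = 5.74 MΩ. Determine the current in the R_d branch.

I ≈ 0.496 µA

Combine the parallel branches: R_p = (1/18.9 + 1/7.00 + 1/23.1 + 1/5.74)⁻¹ = 2.420 MΩ.
V_A by voltage divider: V_A = 17.1 × 2.420/(12.1 + 2.420) = 2.850 V.
I(R_d) = V_A / R_d = 2.850/5.74 = 0.4965 µA.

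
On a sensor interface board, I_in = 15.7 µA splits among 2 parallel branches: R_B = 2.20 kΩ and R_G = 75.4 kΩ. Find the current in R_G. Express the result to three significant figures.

Two-branch current divider: I_k = I_in · R_other/(R_1 + R_2).
I(R_G) = 15.7 × 2.20/(2.20 + 75.4) = 15.7 × 0.02835 = 0.4451 µA.

I ≈ 0.445 µA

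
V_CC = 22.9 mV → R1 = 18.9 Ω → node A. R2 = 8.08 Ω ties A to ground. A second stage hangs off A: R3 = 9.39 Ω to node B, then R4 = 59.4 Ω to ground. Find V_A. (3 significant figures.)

V_A ≈ 6.34 mV

The second stage (R3 + R4 = 68.79 Ω) loads node A in parallel with R2.
Effective lower resistance at A: R2 ‖ 68.79 = 7.231 Ω.
So V_A = 22.9 × 0.2767 = 6.337 mV.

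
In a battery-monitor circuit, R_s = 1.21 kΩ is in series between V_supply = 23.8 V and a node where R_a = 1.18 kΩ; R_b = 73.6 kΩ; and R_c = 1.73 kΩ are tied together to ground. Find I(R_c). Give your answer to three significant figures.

I ≈ 5.02 mA

Parallel bank: R_p = 1/(1/1.18 + 1/73.6 + 1/1.73) = 0.6949 kΩ.
V_A by voltage divider: V_A = 23.8 × 0.6949/(1.21 + 0.6949) = 8.682 V.
I(R_c) = V_A / R_c = 8.682/1.73 = 5.019 mA.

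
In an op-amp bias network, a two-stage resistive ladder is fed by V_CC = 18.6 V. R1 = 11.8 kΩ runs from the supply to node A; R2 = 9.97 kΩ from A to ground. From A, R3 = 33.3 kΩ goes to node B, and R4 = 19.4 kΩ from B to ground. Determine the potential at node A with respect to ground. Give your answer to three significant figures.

V_A ≈ 7.73 V

Node A sees R2 in parallel with the series input of stage 2, R3 + R4 = 52.70 kΩ.
Effective lower resistance at A: R2 ‖ 52.70 = 8.384 kΩ.
So V_A = 18.6 × 0.4154 = 7.726 V.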